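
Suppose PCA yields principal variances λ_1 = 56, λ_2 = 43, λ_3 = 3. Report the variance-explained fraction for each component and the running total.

Step 1 — total variance = trace(Sigma) = Σ λ_i = 56 + 43 + 3 = 102.

Step 2 — fraction explained by component i = λ_i / Σ λ:
  PC1: 56/102 = 0.549
  PC2: 43/102 = 0.4216
  PC3: 3/102 = 0.0294

Step 3 — cumulative fraction after k components = (λ_1 + ... + λ_k) / Σ λ:
  k = 1: 56/102 = 0.549
  k = 2: (56 + 43)/102 = 99/102 = 0.9706
  k = 3: (56 + 43 + 3)/102 = 102/102 = 1

Summary (fraction, with percent):

explained: PC1 0.549 (54.9%), PC2 0.4216 (42.16%), PC3 0.0294 (2.94%);  cumulative: 0.549, 0.9706, 1


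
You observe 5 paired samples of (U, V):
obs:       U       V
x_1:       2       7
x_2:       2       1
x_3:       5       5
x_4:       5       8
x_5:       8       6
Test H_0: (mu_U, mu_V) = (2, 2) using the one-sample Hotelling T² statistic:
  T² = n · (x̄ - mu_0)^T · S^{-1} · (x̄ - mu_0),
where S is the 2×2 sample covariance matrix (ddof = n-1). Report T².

Step 1 — sample mean vector:
  mean(U) = (2 + 2 + 5 + 5 + 8) / 5 = 22/5 = 4.4
  mean(V) = (7 + 1 + 5 + 8 + 6) / 5 = 27/5 = 5.4
  x̄ = (4.4, 5.4),  deviation x̄ - mu_0 = (4.4, 5.4) - (2, 2) = (2.4, 3.4).

Step 2 — sample covariance matrix, S[i,j] = (1/(n-1)) · Σ_k (x_{k,i} - mean_i) · (x_{k,j} - mean_j), divisor n-1 = 4:
  S[U,U] = ((-2.4)·(-2.4) + (-2.4)·(-2.4) + (0.6)·(0.6) + (0.6)·(0.6) + (3.6)·(3.6)) / 4 = 25.2/4 = 6.3
  S[U,V] = ((-2.4)·(1.6) + (-2.4)·(-4.4) + (0.6)·(-0.4) + (0.6)·(2.6) + (3.6)·(0.6)) / 4 = 10.2/4 = 2.55
  S[V,V] = ((1.6)·(1.6) + (-4.4)·(-4.4) + (-0.4)·(-0.4) + (2.6)·(2.6) + (0.6)·(0.6)) / 4 = 29.2/4 = 7.3
  S = [[6.3, 2.55],
 [2.55, 7.3]].

Step 3 — invert S. det(S) = 6.3·7.3 - (2.55)² = 39.4875.
  S^{-1} = (1/det) · [[d, -b], [-b, a]] = [[0.1849, -0.0646],
 [-0.0646, 0.1595]].

Step 4 — quadratic form (x̄ - mu_0)^T · S^{-1} · (x̄ - mu_0):
  S^{-1} · (x̄ - mu_0) = (0.2241, 0.3875),
  (x̄ - mu_0)^T · [...] = (2.4)·(0.2241) + (3.4)·(0.3875) = 1.8553.

Step 5 — scale by n: T² = 5 · 1.8553 = 9.2764.

T² ≈ 9.2764


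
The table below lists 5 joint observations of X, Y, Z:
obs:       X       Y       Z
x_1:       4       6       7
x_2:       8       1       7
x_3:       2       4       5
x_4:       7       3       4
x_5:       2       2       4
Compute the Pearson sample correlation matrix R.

Step 1 — column means:
  mean(X) = (4 + 8 + 2 + 7 + 2) / 5 = 23/5 = 4.6
  mean(Y) = (6 + 1 + 4 + 3 + 2) / 5 = 16/5 = 3.2
  mean(Z) = (7 + 7 + 5 + 4 + 4) / 5 = 27/5 = 5.4

Step 2 — sample variances and covariances s[i,j] = (1/(n-1)) · Σ_k (x_{k,i} - mean_i) · (x_{k,j} - mean_j), with n-1 = 4:
  s[X,X] = ((-0.6)·(-0.6) + (3.4)·(3.4) + (-2.6)·(-2.6) + (2.4)·(2.4) + (-2.6)·(-2.6)) / 4 = 31.2/4 = 7.8
  s[X,Y] = ((-0.6)·(2.8) + (3.4)·(-2.2) + (-2.6)·(0.8) + (2.4)·(-0.2) + (-2.6)·(-1.2)) / 4 = -8.6/4 = -2.15
  s[X,Z] = ((-0.6)·(1.6) + (3.4)·(1.6) + (-2.6)·(-0.4) + (2.4)·(-1.4) + (-2.6)·(-1.4)) / 4 = 5.8/4 = 1.45
  s[Y,Y] = ((2.8)·(2.8) + (-2.2)·(-2.2) + (0.8)·(0.8) + (-0.2)·(-0.2) + (-1.2)·(-1.2)) / 4 = 14.8/4 = 3.7
  s[Y,Z] = ((2.8)·(1.6) + (-2.2)·(1.6) + (0.8)·(-0.4) + (-0.2)·(-1.4) + (-1.2)·(-1.4)) / 4 = 2.6/4 = 0.65
  s[Z,Z] = ((1.6)·(1.6) + (1.6)·(1.6) + (-0.4)·(-0.4) + (-1.4)·(-1.4) + (-1.4)·(-1.4)) / 4 = 9.2/4 = 2.3
  Sample standard deviations s_i = √(s[i,i]):
  s(X) = √(7.8) = 2.7928
  s(Y) = √(3.7) = 1.9235
  s(Z) = √(2.3) = 1.5166

Step 3 — r_{ij} = s_{ij} / (s_i · s_j):
  r[X,X] = 1 (diagonal).
  r[X,Y] = -2.15 / (2.7928 · 1.9235) = -2.15 / 5.3722 = -0.4002
  r[X,Z] = 1.45 / (2.7928 · 1.5166) = 1.45 / 4.2356 = 0.3423
  r[Y,Y] = 1 (diagonal).
  r[Y,Z] = 0.65 / (1.9235 · 1.5166) = 0.65 / 2.9172 = 0.2228
  r[Z,Z] = 1 (diagonal).

R is symmetric with unit diagonal. Assembling:

R = [[1, -0.4002, 0.3423],
 [-0.4002, 1, 0.2228],
 [0.3423, 0.2228, 1]]


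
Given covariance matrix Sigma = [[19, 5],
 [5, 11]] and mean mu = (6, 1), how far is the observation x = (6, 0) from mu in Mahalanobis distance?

Step 1 — centre the observation: (x - mu) = (0, -1).

Step 2 — invert Sigma. det(Sigma) = 19·11 - (5)² = 184.
  Sigma^{-1} = (1/det) · [[d, -b], [-b, a]] = [[0.0598, -0.0272],
 [-0.0272, 0.1033]].

Step 3 — form the quadratic (x - mu)^T · Sigma^{-1} · (x - mu):
  Sigma^{-1} · (x - mu) = (0.0272, -0.1033).
  (x - mu)^T · [Sigma^{-1} · (x - mu)] = (0)·(0.0272) + (-1)·(-0.1033) = 0.1033.

Step 4 — take square root: d = √(0.1033) ≈ 0.3213.

d(x, mu) = √(0.1033) ≈ 0.3213


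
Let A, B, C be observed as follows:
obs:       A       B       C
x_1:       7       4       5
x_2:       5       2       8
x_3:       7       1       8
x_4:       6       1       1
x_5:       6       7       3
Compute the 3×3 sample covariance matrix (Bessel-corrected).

Step 1 — column means:
  mean(A) = (7 + 5 + 7 + 6 + 6) / 5 = 31/5 = 6.2
  mean(B) = (4 + 2 + 1 + 1 + 7) / 5 = 15/5 = 3
  mean(C) = (5 + 8 + 8 + 1 + 3) / 5 = 25/5 = 5

Step 2 — sample covariance S[i,j] = (1/(n-1)) · Σ_k (x_{k,i} - mean_i) · (x_{k,j} - mean_j), with n-1 = 4.
  S[A,A] = ((0.8)·(0.8) + (-1.2)·(-1.2) + (0.8)·(0.8) + (-0.2)·(-0.2) + (-0.2)·(-0.2)) / 4 = 2.8/4 = 0.7
  S[A,B] = ((0.8)·(1) + (-1.2)·(-1) + (0.8)·(-2) + (-0.2)·(-2) + (-0.2)·(4)) / 4 = 0/4 = 0
  S[A,C] = ((0.8)·(0) + (-1.2)·(3) + (0.8)·(3) + (-0.2)·(-4) + (-0.2)·(-2)) / 4 = 0/4 = 0
  S[B,B] = ((1)·(1) + (-1)·(-1) + (-2)·(-2) + (-2)·(-2) + (4)·(4)) / 4 = 26/4 = 6.5
  S[B,C] = ((1)·(0) + (-1)·(3) + (-2)·(3) + (-2)·(-4) + (4)·(-2)) / 4 = -9/4 = -2.25
  S[C,C] = ((0)·(0) + (3)·(3) + (3)·(3) + (-4)·(-4) + (-2)·(-2)) / 4 = 38/4 = 9.5

S is symmetric (S[j,i] = S[i,j]). Assembling:

S = [[0.7, 0, 0],
 [0, 6.5, -2.25],
 [0, -2.25, 9.5]]


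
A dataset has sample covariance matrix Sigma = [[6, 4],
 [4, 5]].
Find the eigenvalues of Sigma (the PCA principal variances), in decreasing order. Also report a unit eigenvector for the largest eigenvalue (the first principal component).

Step 1 — characteristic polynomial of 2×2 Sigma:
  det(Sigma - λI) = λ² - trace · λ + det = 0.
  trace = 6 + 5 = 11, det = 6·5 - (4)² = 14.
Step 2 — discriminant:
  Δ = trace² - 4·det = 121 - 56 = 65.
Step 3 — eigenvalues:
  λ = (trace ± √Δ)/2 = (11 ± 8.0623)/2,
  λ_1 = 9.5311,  λ_2 = 1.4689.

Step 4 — unit eigenvector for λ_1: solve (Sigma - λ_1 I)v = 0. First row:
  (6 - 9.5311)·v_x + (4)·v_y = 0, i.e. (-3.5311)·v_x + (4)·v_y = 0,
  so v ∝ (b, λ_1 - a) = (4, 3.5311) = u.
  ||u|| = √((4)² + (3.5311)²) = √(28.4689) ≈ 5.3356,
  v_1 = u/||u|| ≈ (0.7497, 0.6618) (||v_1|| = 1).

λ_1 = 9.5311,  λ_2 = 1.4689;  v_1 ≈ (0.7497, 0.6618)


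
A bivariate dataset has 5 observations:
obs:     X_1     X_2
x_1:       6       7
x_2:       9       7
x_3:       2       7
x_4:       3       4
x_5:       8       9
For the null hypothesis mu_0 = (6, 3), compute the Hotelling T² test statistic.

Step 1 — sample mean vector:
  mean(X_1) = (6 + 9 + 2 + 3 + 8) / 5 = 28/5 = 5.6
  mean(X_2) = (7 + 7 + 7 + 4 + 9) / 5 = 34/5 = 6.8
  x̄ = (5.6, 6.8),  deviation x̄ - mu_0 = (5.6, 6.8) - (6, 3) = (-0.4, 3.8).

Step 2 — sample covariance matrix, S[i,j] = (1/(n-1)) · Σ_k (x_{k,i} - mean_i) · (x_{k,j} - mean_j), divisor n-1 = 4:
  S[X_1,X_1] = ((0.4)·(0.4) + (3.4)·(3.4) + (-3.6)·(-3.6) + (-2.6)·(-2.6) + (2.4)·(2.4)) / 4 = 37.2/4 = 9.3
  S[X_1,X_2] = ((0.4)·(0.2) + (3.4)·(0.2) + (-3.6)·(0.2) + (-2.6)·(-2.8) + (2.4)·(2.2)) / 4 = 12.6/4 = 3.15
  S[X_2,X_2] = ((0.2)·(0.2) + (0.2)·(0.2) + (0.2)·(0.2) + (-2.8)·(-2.8) + (2.2)·(2.2)) / 4 = 12.8/4 = 3.2
  S = [[9.3, 3.15],
 [3.15, 3.2]].

Step 3 — invert S. det(S) = 9.3·3.2 - (3.15)² = 19.8375.
  S^{-1} = (1/det) · [[d, -b], [-b, a]] = [[0.1613, -0.1588],
 [-0.1588, 0.4688]].

Step 4 — quadratic form (x̄ - mu_0)^T · S^{-1} · (x̄ - mu_0):
  S^{-1} · (x̄ - mu_0) = (-0.6679, 1.845),
  (x̄ - mu_0)^T · [...] = (-0.4)·(-0.6679) + (3.8)·(1.845) = 7.2781.

Step 5 — scale by n: T² = 5 · 7.2781 = 36.3907.

T² ≈ 36.3907


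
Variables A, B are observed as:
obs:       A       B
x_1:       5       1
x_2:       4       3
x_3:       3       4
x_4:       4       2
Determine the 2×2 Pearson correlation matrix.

Step 1 — column means:
  mean(A) = (5 + 4 + 3 + 4) / 4 = 16/4 = 4
  mean(B) = (1 + 3 + 4 + 2) / 4 = 10/4 = 2.5

Step 2 — sample variances and covariances s[i,j] = (1/(n-1)) · Σ_k (x_{k,i} - mean_i) · (x_{k,j} - mean_j), with n-1 = 3:
  s[A,A] = ((1)·(1) + (0)·(0) + (-1)·(-1) + (0)·(0)) / 3 = 2/3 = 0.6667
  s[A,B] = ((1)·(-1.5) + (0)·(0.5) + (-1)·(1.5) + (0)·(-0.5)) / 3 = -3/3 = -1
  s[B,B] = ((-1.5)·(-1.5) + (0.5)·(0.5) + (1.5)·(1.5) + (-0.5)·(-0.5)) / 3 = 5/3 = 1.6667
  Sample standard deviations s_i = √(s[i,i]):
  s(A) = √(0.6667) = 0.8165
  s(B) = √(1.6667) = 1.291

Step 3 — r_{ij} = s_{ij} / (s_i · s_j):
  r[A,A] = 1 (diagonal).
  r[A,B] = -1 / (0.8165 · 1.291) = -1 / 1.0541 = -0.9487
  r[B,B] = 1 (diagonal).

R is symmetric with unit diagonal. Assembling:

R = [[1, -0.9487],
 [-0.9487, 1]]


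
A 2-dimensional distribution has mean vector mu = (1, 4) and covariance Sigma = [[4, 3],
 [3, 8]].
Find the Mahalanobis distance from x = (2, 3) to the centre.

Step 1 — centre the observation: (x - mu) = (1, -1).

Step 2 — invert Sigma. det(Sigma) = 4·8 - (3)² = 23.
  Sigma^{-1} = (1/det) · [[d, -b], [-b, a]] = [[0.3478, -0.1304],
 [-0.1304, 0.1739]].

Step 3 — form the quadratic (x - mu)^T · Sigma^{-1} · (x - mu):
  Sigma^{-1} · (x - mu) = (0.4783, -0.3043).
  (x - mu)^T · [Sigma^{-1} · (x - mu)] = (1)·(0.4783) + (-1)·(-0.3043) = 0.7826.

Step 4 — take square root: d = √(0.7826) ≈ 0.8847.

d(x, mu) = √(0.7826) ≈ 0.8847


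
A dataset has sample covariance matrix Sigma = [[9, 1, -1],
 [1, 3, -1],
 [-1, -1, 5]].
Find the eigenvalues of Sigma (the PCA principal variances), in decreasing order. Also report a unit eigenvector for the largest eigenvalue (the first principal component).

Step 1 — characteristic polynomial p(λ) = det(λI - Sigma) = λ³ - tr·λ² + c_1·λ - det, where tr = trace, c_1 = sum of the principal 2×2 minors, det = det(Sigma):
  tr = 9 + 3 + 5 = 17,
  c_1 = (9·3 - (1)²) + (9·5 - (-1)²) + (3·5 - (-1)²) = 26 + 44 + 14 = 84,
  det = 9·(3·5 - (-1)²) - (1)·((1)·5 - (-1)·(-1)) + (-1)·((1)·(-1) - 3·(-1)) = 9·(14) - (1)·(4) + (-1)·(2) = 120.
  So p(λ) = λ³ - 17λ² + 84λ - 120.
Step 2 — look for an integer root (rational root theorem: any rational root is an integer divisor of 120). Testing λ = 5:
  p(5) = 125 - 425 + 420 - 120 = 0  ✓
  Dividing out (λ - 5): p(λ) = (λ - 5)(λ² - 12λ + 24).
Step 3 — remaining eigenvalues from the quadratic λ² - 12λ + 24 = 0:
  Δ = 12² - 4·24 = 144 - 96 = 48,  λ = (12 ± √48)/2 = (12 ± 6.9282)/2 ≈ 9.4641 or 2.5359.
  Sorted: λ_1 = 9.4641,  λ_2 = 5,  λ_3 = 2.5359  (check: sum = 17 = tr ✓).

Step 4 — unit eigenvector for λ_1 ≈ 9.4641: v spans the null space of (Sigma - λ_1 I), whose rows are
  r_1 = (-0.4641, 1, -1),  r_2 = (1, -6.4641, -1),  r_3 = (-1, -1, -4.4641).
  v is orthogonal to every row, so take v ∝ r_1 × r_2 = ((1)·(-1) - (-1)·(-6.4641), (-1)·(1) - (-0.4641)·(-1), (-0.4641)·(-6.4641) - (1)·(1)) ≈ (-7.4641, -1.4641, 2).
  Rescale (multiply by -1 so the first nonzero entry is positive): u = (7.4641, 1.4641, -2).
  ||u|| = √((7.4641)² + (1.4641)² + (-2)²) = √(61.8564) ≈ 7.8649,  v_1 = u/||u|| ≈ (0.949, 0.1862, -0.2543) (||v_1|| = 1).

λ_1 = 9.4641,  λ_2 = 5,  λ_3 = 2.5359;  v_1 ≈ (0.949, 0.1862, -0.2543)


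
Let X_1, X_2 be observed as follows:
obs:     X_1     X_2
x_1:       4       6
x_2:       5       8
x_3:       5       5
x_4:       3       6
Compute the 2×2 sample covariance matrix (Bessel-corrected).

Step 1 — column means:
  mean(X_1) = (4 + 5 + 5 + 3) / 4 = 17/4 = 4.25
  mean(X_2) = (6 + 8 + 5 + 6) / 4 = 25/4 = 6.25

Step 2 — sample covariance S[i,j] = (1/(n-1)) · Σ_k (x_{k,i} - mean_i) · (x_{k,j} - mean_j), with n-1 = 3.
  S[X_1,X_1] = ((-0.25)·(-0.25) + (0.75)·(0.75) + (0.75)·(0.75) + (-1.25)·(-1.25)) / 3 = 2.75/3 = 0.9167
  S[X_1,X_2] = ((-0.25)·(-0.25) + (0.75)·(1.75) + (0.75)·(-1.25) + (-1.25)·(-0.25)) / 3 = 0.75/3 = 0.25
  S[X_2,X_2] = ((-0.25)·(-0.25) + (1.75)·(1.75) + (-1.25)·(-1.25) + (-0.25)·(-0.25)) / 3 = 4.75/3 = 1.5833

S is symmetric (S[j,i] = S[i,j]). Assembling:

S = [[0.9167, 0.25],
 [0.25, 1.5833]]


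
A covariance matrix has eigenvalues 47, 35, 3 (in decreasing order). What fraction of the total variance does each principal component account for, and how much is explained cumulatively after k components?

Step 1 — total variance = trace(Sigma) = Σ λ_i = 47 + 35 + 3 = 85.

Step 2 — fraction explained by component i = λ_i / Σ λ:
  PC1: 47/85 = 0.5529
  PC2: 35/85 = 0.4118
  PC3: 3/85 = 0.0353

Step 3 — cumulative fraction after k components = (λ_1 + ... + λ_k) / Σ λ:
  k = 1: 47/85 = 0.5529
  k = 2: (47 + 35)/85 = 82/85 = 0.9647
  k = 3: (47 + 35 + 3)/85 = 85/85 = 1

Summary (fraction, with percent):

explained: PC1 0.5529 (55.29%), PC2 0.4118 (41.18%), PC3 0.0353 (3.53%);  cumulative: 0.5529, 0.9647, 1


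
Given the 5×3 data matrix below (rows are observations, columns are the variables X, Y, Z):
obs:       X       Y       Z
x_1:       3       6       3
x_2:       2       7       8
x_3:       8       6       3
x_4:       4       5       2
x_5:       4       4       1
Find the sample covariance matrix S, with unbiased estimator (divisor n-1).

Step 1 — column means:
  mean(X) = (3 + 2 + 8 + 4 + 4) / 5 = 21/5 = 4.2
  mean(Y) = (6 + 7 + 6 + 5 + 4) / 5 = 28/5 = 5.6
  mean(Z) = (3 + 8 + 3 + 2 + 1) / 5 = 17/5 = 3.4

Step 2 — sample covariance S[i,j] = (1/(n-1)) · Σ_k (x_{k,i} - mean_i) · (x_{k,j} - mean_j), with n-1 = 4.
  S[X,X] = ((-1.2)·(-1.2) + (-2.2)·(-2.2) + (3.8)·(3.8) + (-0.2)·(-0.2) + (-0.2)·(-0.2)) / 4 = 20.8/4 = 5.2
  S[X,Y] = ((-1.2)·(0.4) + (-2.2)·(1.4) + (3.8)·(0.4) + (-0.2)·(-0.6) + (-0.2)·(-1.6)) / 4 = -1.6/4 = -0.4
  S[X,Z] = ((-1.2)·(-0.4) + (-2.2)·(4.6) + (3.8)·(-0.4) + (-0.2)·(-1.4) + (-0.2)·(-2.4)) / 4 = -10.4/4 = -2.6
  S[Y,Y] = ((0.4)·(0.4) + (1.4)·(1.4) + (0.4)·(0.4) + (-0.6)·(-0.6) + (-1.6)·(-1.6)) / 4 = 5.2/4 = 1.3
  S[Y,Z] = ((0.4)·(-0.4) + (1.4)·(4.6) + (0.4)·(-0.4) + (-0.6)·(-1.4) + (-1.6)·(-2.4)) / 4 = 10.8/4 = 2.7
  S[Z,Z] = ((-0.4)·(-0.4) + (4.6)·(4.6) + (-0.4)·(-0.4) + (-1.4)·(-1.4) + (-2.4)·(-2.4)) / 4 = 29.2/4 = 7.3

S is symmetric (S[j,i] = S[i,j]). Assembling:

S = [[5.2, -0.4, -2.6],
 [-0.4, 1.3, 2.7],
 [-2.6, 2.7, 7.3]]


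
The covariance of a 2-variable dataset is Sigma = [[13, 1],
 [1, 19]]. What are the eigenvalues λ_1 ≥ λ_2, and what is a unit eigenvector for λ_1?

Step 1 — characteristic polynomial of 2×2 Sigma:
  det(Sigma - λI) = λ² - trace · λ + det = 0.
  trace = 13 + 19 = 32, det = 13·19 - (1)² = 246.
Step 2 — discriminant:
  Δ = trace² - 4·det = 1024 - 984 = 40.
Step 3 — eigenvalues:
  λ = (trace ± √Δ)/2 = (32 ± 6.3246)/2,
  λ_1 = 19.1623,  λ_2 = 12.8377.

Step 4 — unit eigenvector for λ_1: solve (Sigma - λ_1 I)v = 0. First row:
  (13 - 19.1623)·v_x + (1)·v_y = 0, i.e. (-6.1623)·v_x + (1)·v_y = 0,
  so v ∝ (b, λ_1 - a) = (1, 6.1623) = u.
  ||u|| = √((1)² + (6.1623)²) = √(38.9737) ≈ 6.2429,
  v_1 = u/||u|| ≈ (0.1602, 0.9871) (||v_1|| = 1).

λ_1 = 19.1623,  λ_2 = 12.8377;  v_1 ≈ (0.1602, 0.9871)


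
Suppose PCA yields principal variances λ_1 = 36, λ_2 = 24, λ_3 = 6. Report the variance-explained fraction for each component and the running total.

Step 1 — total variance = trace(Sigma) = Σ λ_i = 36 + 24 + 6 = 66.

Step 2 — fraction explained by component i = λ_i / Σ λ:
  PC1: 36/66 = 0.5455
  PC2: 24/66 = 0.3636
  PC3: 6/66 = 0.0909

Step 3 — cumulative fraction after k components = (λ_1 + ... + λ_k) / Σ λ:
  k = 1: 36/66 = 0.5455
  k = 2: (36 + 24)/66 = 60/66 = 0.9091
  k = 3: (36 + 24 + 6)/66 = 66/66 = 1

Summary (fraction, with percent):

explained: PC1 0.5455 (54.55%), PC2 0.3636 (36.36%), PC3 0.0909 (9.09%);  cumulative: 0.5455, 0.9091, 1


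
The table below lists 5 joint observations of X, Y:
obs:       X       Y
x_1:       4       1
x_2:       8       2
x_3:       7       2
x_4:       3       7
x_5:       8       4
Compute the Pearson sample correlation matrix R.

Step 1 — column means:
  mean(X) = (4 + 8 + 7 + 3 + 8) / 5 = 30/5 = 6
  mean(Y) = (1 + 2 + 2 + 7 + 4) / 5 = 16/5 = 3.2

Step 2 — sample variances and covariances s[i,j] = (1/(n-1)) · Σ_k (x_{k,i} - mean_i) · (x_{k,j} - mean_j), with n-1 = 4:
  s[X,X] = ((-2)·(-2) + (2)·(2) + (1)·(1) + (-3)·(-3) + (2)·(2)) / 4 = 22/4 = 5.5
  s[X,Y] = ((-2)·(-2.2) + (2)·(-1.2) + (1)·(-1.2) + (-3)·(3.8) + (2)·(0.8)) / 4 = -9/4 = -2.25
  s[Y,Y] = ((-2.2)·(-2.2) + (-1.2)·(-1.2) + (-1.2)·(-1.2) + (3.8)·(3.8) + (0.8)·(0.8)) / 4 = 22.8/4 = 5.7
  Sample standard deviations s_i = √(s[i,i]):
  s(X) = √(5.5) = 2.3452
  s(Y) = √(5.7) = 2.3875

Step 3 — r_{ij} = s_{ij} / (s_i · s_j):
  r[X,X] = 1 (diagonal).
  r[X,Y] = -2.25 / (2.3452 · 2.3875) = -2.25 / 5.5991 = -0.4018
  r[Y,Y] = 1 (diagonal).

R is symmetric with unit diagonal. Assembling:

R = [[1, -0.4018],
 [-0.4018, 1]]


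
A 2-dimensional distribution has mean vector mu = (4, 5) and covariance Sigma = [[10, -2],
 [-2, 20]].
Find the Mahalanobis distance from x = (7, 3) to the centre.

Step 1 — centre the observation: (x - mu) = (3, -2).

Step 2 — invert Sigma. det(Sigma) = 10·20 - (-2)² = 196.
  Sigma^{-1} = (1/det) · [[d, -b], [-b, a]] = [[0.102, 0.0102],
 [0.0102, 0.051]].

Step 3 — form the quadratic (x - mu)^T · Sigma^{-1} · (x - mu):
  Sigma^{-1} · (x - mu) = (0.2857, -0.0714).
  (x - mu)^T · [Sigma^{-1} · (x - mu)] = (3)·(0.2857) + (-2)·(-0.0714) = 1.

Step 4 — take square root: d = √(1) ≈ 1.

d(x, mu) = √(1) ≈ 1


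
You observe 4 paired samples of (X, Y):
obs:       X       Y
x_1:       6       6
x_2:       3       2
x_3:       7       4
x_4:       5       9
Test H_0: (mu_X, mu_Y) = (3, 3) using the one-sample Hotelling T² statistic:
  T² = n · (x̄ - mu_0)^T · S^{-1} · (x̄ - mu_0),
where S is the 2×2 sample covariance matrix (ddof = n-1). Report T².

Step 1 — sample mean vector:
  mean(X) = (6 + 3 + 7 + 5) / 4 = 21/4 = 5.25
  mean(Y) = (6 + 2 + 4 + 9) / 4 = 21/4 = 5.25
  x̄ = (5.25, 5.25),  deviation x̄ - mu_0 = (5.25, 5.25) - (3, 3) = (2.25, 2.25).

Step 2 — sample covariance matrix, S[i,j] = (1/(n-1)) · Σ_k (x_{k,i} - mean_i) · (x_{k,j} - mean_j), divisor n-1 = 3:
  S[X,X] = ((0.75)·(0.75) + (-2.25)·(-2.25) + (1.75)·(1.75) + (-0.25)·(-0.25)) / 3 = 8.75/3 = 2.9167
  S[X,Y] = ((0.75)·(0.75) + (-2.25)·(-3.25) + (1.75)·(-1.25) + (-0.25)·(3.75)) / 3 = 4.75/3 = 1.5833
  S[Y,Y] = ((0.75)·(0.75) + (-3.25)·(-3.25) + (-1.25)·(-1.25) + (3.75)·(3.75)) / 3 = 26.75/3 = 8.9167
  S = [[2.9167, 1.5833],
 [1.5833, 8.9167]].

Step 3 — invert S. det(S) = 2.9167·8.9167 - (1.5833)² = 23.5.
  S^{-1} = (1/det) · [[d, -b], [-b, a]] = [[0.3794, -0.0674],
 [-0.0674, 0.1241]].

Step 4 — quadratic form (x̄ - mu_0)^T · S^{-1} · (x̄ - mu_0):
  S^{-1} · (x̄ - mu_0) = (0.7021, 0.1277),
  (x̄ - mu_0)^T · [...] = (2.25)·(0.7021) + (2.25)·(0.1277) = 1.867.

Step 5 — scale by n: T² = 4 · 1.867 = 7.4681.

T² ≈ 7.4681


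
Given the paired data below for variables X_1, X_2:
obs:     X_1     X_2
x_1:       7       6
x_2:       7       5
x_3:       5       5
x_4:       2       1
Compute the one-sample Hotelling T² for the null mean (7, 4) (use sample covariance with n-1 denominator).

Step 1 — sample mean vector:
  mean(X_1) = (7 + 7 + 5 + 2) / 4 = 21/4 = 5.25
  mean(X_2) = (6 + 5 + 5 + 1) / 4 = 17/4 = 4.25
  x̄ = (5.25, 4.25),  deviation x̄ - mu_0 = (5.25, 4.25) - (7, 4) = (-1.75, 0.25).

Step 2 — sample covariance matrix, S[i,j] = (1/(n-1)) · Σ_k (x_{k,i} - mean_i) · (x_{k,j} - mean_j), divisor n-1 = 3:
  S[X_1,X_1] = ((1.75)·(1.75) + (1.75)·(1.75) + (-0.25)·(-0.25) + (-3.25)·(-3.25)) / 3 = 16.75/3 = 5.5833
  S[X_1,X_2] = ((1.75)·(1.75) + (1.75)·(0.75) + (-0.25)·(0.75) + (-3.25)·(-3.25)) / 3 = 14.75/3 = 4.9167
  S[X_2,X_2] = ((1.75)·(1.75) + (0.75)·(0.75) + (0.75)·(0.75) + (-3.25)·(-3.25)) / 3 = 14.75/3 = 4.9167
  S = [[5.5833, 4.9167],
 [4.9167, 4.9167]].

Step 3 — invert S. det(S) = 5.5833·4.9167 - (4.9167)² = 3.2778.
  S^{-1} = (1/det) · [[d, -b], [-b, a]] = [[1.5, -1.5],
 [-1.5, 1.7034]].

Step 4 — quadratic form (x̄ - mu_0)^T · S^{-1} · (x̄ - mu_0):
  S^{-1} · (x̄ - mu_0) = (-3, 3.0508),
  (x̄ - mu_0)^T · [...] = (-1.75)·(-3) + (0.25)·(3.0508) = 6.0127.

Step 5 — scale by n: T² = 4 · 6.0127 = 24.0508.

T² ≈ 24.0508


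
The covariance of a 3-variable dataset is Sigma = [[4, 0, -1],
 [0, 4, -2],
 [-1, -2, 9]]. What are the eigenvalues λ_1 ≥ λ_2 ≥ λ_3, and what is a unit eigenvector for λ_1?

Step 1 — characteristic polynomial p(λ) = det(λI - Sigma) = λ³ - tr·λ² + c_1·λ - det, where tr = trace, c_1 = sum of the principal 2×2 minors, det = det(Sigma):
  tr = 4 + 4 + 9 = 17,
  c_1 = (4·4 - (0)²) + (4·9 - (-1)²) + (4·9 - (-2)²) = 16 + 35 + 32 = 83,
  det = 4·(4·9 - (-2)²) - (0)·((0)·9 - (-2)·(-1)) + (-1)·((0)·(-2) - 4·(-1)) = 4·(32) - (0)·(-2) + (-1)·(4) = 124.
  So p(λ) = λ³ - 17λ² + 83λ - 124.
Step 2 — look for an integer root (rational root theorem: any rational root is an integer divisor of 124). Testing λ = 4:
  p(4) = 64 - 272 + 332 - 124 = 0  ✓
  Dividing out (λ - 4): p(λ) = (λ - 4)(λ² - 13λ + 31).
Step 3 — remaining eigenvalues from the quadratic λ² - 13λ + 31 = 0:
  Δ = 13² - 4·31 = 169 - 124 = 45,  λ = (13 ± √45)/2 = (13 ± 6.7082)/2 ≈ 9.8541 or 3.1459.
  Sorted: λ_1 = 9.8541,  λ_2 = 4,  λ_3 = 3.1459  (check: sum = 17 = tr ✓).

Step 4 — unit eigenvector for λ_1 ≈ 9.8541: v spans the null space of (Sigma - λ_1 I), whose rows are
  r_1 = (-5.8541, 0, -1),  r_2 = (0, -5.8541, -2),  r_3 = (-1, -2, -0.8541).
  v is orthogonal to every row, so take v ∝ r_1 × r_2 = ((0)·(-2) - (-1)·(-5.8541), (-1)·(0) - (-5.8541)·(-2), (-5.8541)·(-5.8541) - (0)·(0)) ≈ (-5.8541, -11.7082, 34.2705).
  Rescale (multiply by -1 so the first nonzero entry is positive): u = (5.8541, 11.7082, -34.2705).
  ||u|| = √((5.8541)² + (11.7082)² + (-34.2705)²) = √(1345.8204) ≈ 36.6854,  v_1 = u/||u|| ≈ (0.1596, 0.3192, -0.9342) (||v_1|| = 1).

λ_1 = 9.8541,  λ_2 = 4,  λ_3 = 3.1459;  v_1 ≈ (0.1596, 0.3192, -0.9342)


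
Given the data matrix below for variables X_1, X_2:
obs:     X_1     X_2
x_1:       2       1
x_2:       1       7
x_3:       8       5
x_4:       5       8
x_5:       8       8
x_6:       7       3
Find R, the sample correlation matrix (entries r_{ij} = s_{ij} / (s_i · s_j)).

Step 1 — column means:
  mean(X_1) = (2 + 1 + 8 + 5 + 8 + 7) / 6 = 31/6 = 5.1667
  mean(X_2) = (1 + 7 + 5 + 8 + 8 + 3) / 6 = 32/6 = 5.3333

Step 2 — sample variances and covariances s[i,j] = (1/(n-1)) · Σ_k (x_{k,i} - mean_i) · (x_{k,j} - mean_j), with n-1 = 5:
  s[X_1,X_1] = ((-3.1667)·(-3.1667) + (-4.1667)·(-4.1667) + (2.8333)·(2.8333) + (-0.1667)·(-0.1667) + (2.8333)·(2.8333) + (1.8333)·(1.8333)) / 5 = 46.8333/5 = 9.3667
  s[X_1,X_2] = ((-3.1667)·(-4.3333) + (-4.1667)·(1.6667) + (2.8333)·(-0.3333) + (-0.1667)·(2.6667) + (2.8333)·(2.6667) + (1.8333)·(-2.3333)) / 5 = 8.6667/5 = 1.7333
  s[X_2,X_2] = ((-4.3333)·(-4.3333) + (1.6667)·(1.6667) + (-0.3333)·(-0.3333) + (2.6667)·(2.6667) + (2.6667)·(2.6667) + (-2.3333)·(-2.3333)) / 5 = 41.3333/5 = 8.2667
  Sample standard deviations s_i = √(s[i,i]):
  s(X_1) = √(9.3667) = 3.0605
  s(X_2) = √(8.2667) = 2.8752

Step 3 — r_{ij} = s_{ij} / (s_i · s_j):
  r[X_1,X_1] = 1 (diagonal).
  r[X_1,X_2] = 1.7333 / (3.0605 · 2.8752) = 1.7333 / 8.7995 = 0.197
  r[X_2,X_2] = 1 (diagonal).

R is symmetric with unit diagonal. Assembling:

R = [[1, 0.197],
 [0.197, 1]]


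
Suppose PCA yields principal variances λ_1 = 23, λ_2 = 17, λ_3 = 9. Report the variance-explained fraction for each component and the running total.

Step 1 — total variance = trace(Sigma) = Σ λ_i = 23 + 17 + 9 = 49.

Step 2 — fraction explained by component i = λ_i / Σ λ:
  PC1: 23/49 = 0.4694
  PC2: 17/49 = 0.3469
  PC3: 9/49 = 0.1837

Step 3 — cumulative fraction after k components = (λ_1 + ... + λ_k) / Σ λ:
  k = 1: 23/49 = 0.4694
  k = 2: (23 + 17)/49 = 40/49 = 0.8163
  k = 3: (23 + 17 + 9)/49 = 49/49 = 1

Summary (fraction, with percent):

explained: PC1 0.4694 (46.94%), PC2 0.3469 (34.69%), PC3 0.1837 (18.37%);  cumulative: 0.4694, 0.8163, 1


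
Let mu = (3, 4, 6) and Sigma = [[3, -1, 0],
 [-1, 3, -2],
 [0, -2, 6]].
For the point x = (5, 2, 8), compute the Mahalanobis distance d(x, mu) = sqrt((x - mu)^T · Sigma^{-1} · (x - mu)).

Step 1 — centre the observation: (x - mu) = (2, -2, 2).

Step 2 — invert Sigma (cofactor / det for 3×3, or solve directly):
  Sigma^{-1} = [[0.3889, 0.1667, 0.0556],
 [0.1667, 0.5, 0.1667],
 [0.0556, 0.1667, 0.2222]].

Step 3 — form the quadratic (x - mu)^T · Sigma^{-1} · (x - mu):
  Sigma^{-1} · (x - mu) = (0.5556, -0.3333, 0.2222).
  (x - mu)^T · [Sigma^{-1} · (x - mu)] = (2)·(0.5556) + (-2)·(-0.3333) + (2)·(0.2222) = 2.2222.

Step 4 — take square root: d = √(2.2222) ≈ 1.4907.

d(x, mu) = √(2.2222) ≈ 1.4907


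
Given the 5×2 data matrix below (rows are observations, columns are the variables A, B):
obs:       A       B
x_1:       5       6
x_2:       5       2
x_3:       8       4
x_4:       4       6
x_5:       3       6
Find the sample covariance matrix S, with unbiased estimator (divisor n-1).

Step 1 — column means:
  mean(A) = (5 + 5 + 8 + 4 + 3) / 5 = 25/5 = 5
  mean(B) = (6 + 2 + 4 + 6 + 6) / 5 = 24/5 = 4.8

Step 2 — sample covariance S[i,j] = (1/(n-1)) · Σ_k (x_{k,i} - mean_i) · (x_{k,j} - mean_j), with n-1 = 4.
  S[A,A] = ((0)·(0) + (0)·(0) + (3)·(3) + (-1)·(-1) + (-2)·(-2)) / 4 = 14/4 = 3.5
  S[A,B] = ((0)·(1.2) + (0)·(-2.8) + (3)·(-0.8) + (-1)·(1.2) + (-2)·(1.2)) / 4 = -6/4 = -1.5
  S[B,B] = ((1.2)·(1.2) + (-2.8)·(-2.8) + (-0.8)·(-0.8) + (1.2)·(1.2) + (1.2)·(1.2)) / 4 = 12.8/4 = 3.2

S is symmetric (S[j,i] = S[i,j]). Assembling:

S = [[3.5, -1.5],
 [-1.5, 3.2]]


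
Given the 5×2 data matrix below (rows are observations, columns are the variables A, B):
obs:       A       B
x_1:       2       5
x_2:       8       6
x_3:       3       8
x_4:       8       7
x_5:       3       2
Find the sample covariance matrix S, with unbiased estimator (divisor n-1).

Step 1 — column means:
  mean(A) = (2 + 8 + 3 + 8 + 3) / 5 = 24/5 = 4.8
  mean(B) = (5 + 6 + 8 + 7 + 2) / 5 = 28/5 = 5.6

Step 2 — sample covariance S[i,j] = (1/(n-1)) · Σ_k (x_{k,i} - mean_i) · (x_{k,j} - mean_j), with n-1 = 4.
  S[A,A] = ((-2.8)·(-2.8) + (3.2)·(3.2) + (-1.8)·(-1.8) + (3.2)·(3.2) + (-1.8)·(-1.8)) / 4 = 34.8/4 = 8.7
  S[A,B] = ((-2.8)·(-0.6) + (3.2)·(0.4) + (-1.8)·(2.4) + (3.2)·(1.4) + (-1.8)·(-3.6)) / 4 = 9.6/4 = 2.4
  S[B,B] = ((-0.6)·(-0.6) + (0.4)·(0.4) + (2.4)·(2.4) + (1.4)·(1.4) + (-3.6)·(-3.6)) / 4 = 21.2/4 = 5.3

S is symmetric (S[j,i] = S[i,j]). Assembling:

S = [[8.7, 2.4],
 [2.4, 5.3]]


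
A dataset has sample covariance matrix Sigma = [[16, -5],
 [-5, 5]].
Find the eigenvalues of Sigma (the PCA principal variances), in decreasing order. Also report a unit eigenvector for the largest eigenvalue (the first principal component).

Step 1 — characteristic polynomial of 2×2 Sigma:
  det(Sigma - λI) = λ² - trace · λ + det = 0.
  trace = 16 + 5 = 21, det = 16·5 - (-5)² = 55.
Step 2 — discriminant:
  Δ = trace² - 4·det = 441 - 220 = 221.
Step 3 — eigenvalues:
  λ = (trace ± √Δ)/2 = (21 ± 14.8661)/2,
  λ_1 = 17.933,  λ_2 = 3.067.

Step 4 — unit eigenvector for λ_1: solve (Sigma - λ_1 I)v = 0. First row:
  (16 - 17.933)·v_x + (-5)·v_y = 0, i.e. (-1.933)·v_x + (-5)·v_y = 0,
  so v ∝ (b, λ_1 - a) = (-5, 1.933); multiply by -1 so the first entry is positive: u = (5, -1.933).
  ||u|| = √((5)² + (-1.933)²) = √(28.7366) ≈ 5.3607,
  v_1 = u/||u|| ≈ (0.9327, -0.3606) (||v_1|| = 1).

λ_1 = 17.933,  λ_2 = 3.067;  v_1 ≈ (0.9327, -0.3606)


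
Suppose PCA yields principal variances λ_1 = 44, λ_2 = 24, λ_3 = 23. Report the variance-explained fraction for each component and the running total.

Step 1 — total variance = trace(Sigma) = Σ λ_i = 44 + 24 + 23 = 91.

Step 2 — fraction explained by component i = λ_i / Σ λ:
  PC1: 44/91 = 0.4835
  PC2: 24/91 = 0.2637
  PC3: 23/91 = 0.2527

Step 3 — cumulative fraction after k components = (λ_1 + ... + λ_k) / Σ λ:
  k = 1: 44/91 = 0.4835
  k = 2: (44 + 24)/91 = 68/91 = 0.7473
  k = 3: (44 + 24 + 23)/91 = 91/91 = 1

Summary (fraction, with percent):

explained: PC1 0.4835 (48.35%), PC2 0.2637 (26.37%), PC3 0.2527 (25.27%);  cumulative: 0.4835, 0.7473, 1


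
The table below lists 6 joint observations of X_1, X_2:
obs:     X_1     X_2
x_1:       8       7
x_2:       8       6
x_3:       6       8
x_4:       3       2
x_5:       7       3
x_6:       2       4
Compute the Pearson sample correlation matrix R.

Step 1 — column means:
  mean(X_1) = (8 + 8 + 6 + 3 + 7 + 2) / 6 = 34/6 = 5.6667
  mean(X_2) = (7 + 6 + 8 + 2 + 3 + 4) / 6 = 30/6 = 5

Step 2 — sample variances and covariances s[i,j] = (1/(n-1)) · Σ_k (x_{k,i} - mean_i) · (x_{k,j} - mean_j), with n-1 = 5:
  s[X_1,X_1] = ((2.3333)·(2.3333) + (2.3333)·(2.3333) + (0.3333)·(0.3333) + (-2.6667)·(-2.6667) + (1.3333)·(1.3333) + (-3.6667)·(-3.6667)) / 5 = 33.3333/5 = 6.6667
  s[X_1,X_2] = ((2.3333)·(2) + (2.3333)·(1) + (0.3333)·(3) + (-2.6667)·(-3) + (1.3333)·(-2) + (-3.6667)·(-1)) / 5 = 17/5 = 3.4
  s[X_2,X_2] = ((2)·(2) + (1)·(1) + (3)·(3) + (-3)·(-3) + (-2)·(-2) + (-1)·(-1)) / 5 = 28/5 = 5.6
  Sample standard deviations s_i = √(s[i,i]):
  s(X_1) = √(6.6667) = 2.582
  s(X_2) = √(5.6) = 2.3664

Step 3 — r_{ij} = s_{ij} / (s_i · s_j):
  r[X_1,X_1] = 1 (diagonal).
  r[X_1,X_2] = 3.4 / (2.582 · 2.3664) = 3.4 / 6.1101 = 0.5565
  r[X_2,X_2] = 1 (diagonal).

R is symmetric with unit diagonal. Assembling:

R = [[1, 0.5565],
 [0.5565, 1]]


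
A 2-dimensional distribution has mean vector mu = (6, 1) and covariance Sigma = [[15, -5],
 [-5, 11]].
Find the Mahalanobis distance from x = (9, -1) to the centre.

Step 1 — centre the observation: (x - mu) = (3, -2).

Step 2 — invert Sigma. det(Sigma) = 15·11 - (-5)² = 140.
  Sigma^{-1} = (1/det) · [[d, -b], [-b, a]] = [[0.0786, 0.0357],
 [0.0357, 0.1071]].

Step 3 — form the quadratic (x - mu)^T · Sigma^{-1} · (x - mu):
  Sigma^{-1} · (x - mu) = (0.1643, -0.1071).
  (x - mu)^T · [Sigma^{-1} · (x - mu)] = (3)·(0.1643) + (-2)·(-0.1071) = 0.7071.

Step 4 — take square root: d = √(0.7071) ≈ 0.8409.

d(x, mu) = √(0.7071) ≈ 0.8409


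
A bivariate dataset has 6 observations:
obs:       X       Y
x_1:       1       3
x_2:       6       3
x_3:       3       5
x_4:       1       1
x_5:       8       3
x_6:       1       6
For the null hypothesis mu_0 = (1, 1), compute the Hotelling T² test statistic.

Step 1 — sample mean vector:
  mean(X) = (1 + 6 + 3 + 1 + 8 + 1) / 6 = 20/6 = 3.3333
  mean(Y) = (3 + 3 + 5 + 1 + 3 + 6) / 6 = 21/6 = 3.5
  x̄ = (3.3333, 3.5),  deviation x̄ - mu_0 = (3.3333, 3.5) - (1, 1) = (2.3333, 2.5).

Step 2 — sample covariance matrix, S[i,j] = (1/(n-1)) · Σ_k (x_{k,i} - mean_i) · (x_{k,j} - mean_j), divisor n-1 = 5:
  S[X,X] = ((-2.3333)·(-2.3333) + (2.6667)·(2.6667) + (-0.3333)·(-0.3333) + (-2.3333)·(-2.3333) + (4.6667)·(4.6667) + (-2.3333)·(-2.3333)) / 5 = 45.3333/5 = 9.0667
  S[X,Y] = ((-2.3333)·(-0.5) + (2.6667)·(-0.5) + (-0.3333)·(1.5) + (-2.3333)·(-2.5) + (4.6667)·(-0.5) + (-2.3333)·(2.5)) / 5 = -3/5 = -0.6
  S[Y,Y] = ((-0.5)·(-0.5) + (-0.5)·(-0.5) + (1.5)·(1.5) + (-2.5)·(-2.5) + (-0.5)·(-0.5) + (2.5)·(2.5)) / 5 = 15.5/5 = 3.1
  S = [[9.0667, -0.6],
 [-0.6, 3.1]].

Step 3 — invert S. det(S) = 9.0667·3.1 - (-0.6)² = 27.7467.
  S^{-1} = (1/det) · [[d, -b], [-b, a]] = [[0.1117, 0.0216],
 [0.0216, 0.3268]].

Step 4 — quadratic form (x̄ - mu_0)^T · S^{-1} · (x̄ - mu_0):
  S^{-1} · (x̄ - mu_0) = (0.3148, 0.8674),
  (x̄ - mu_0)^T · [...] = (2.3333)·(0.3148) + (2.5)·(0.8674) = 2.9029.

Step 5 — scale by n: T² = 6 · 2.9029 = 17.4171.

T² ≈ 17.4171


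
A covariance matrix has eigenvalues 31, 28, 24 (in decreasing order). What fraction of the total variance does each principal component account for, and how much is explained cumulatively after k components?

Step 1 — total variance = trace(Sigma) = Σ λ_i = 31 + 28 + 24 = 83.

Step 2 — fraction explained by component i = λ_i / Σ λ:
  PC1: 31/83 = 0.3735
  PC2: 28/83 = 0.3373
  PC3: 24/83 = 0.2892

Step 3 — cumulative fraction after k components = (λ_1 + ... + λ_k) / Σ λ:
  k = 1: 31/83 = 0.3735
  k = 2: (31 + 28)/83 = 59/83 = 0.7108
  k = 3: (31 + 28 + 24)/83 = 83/83 = 1

Summary (fraction, with percent):

explained: PC1 0.3735 (37.35%), PC2 0.3373 (33.73%), PC3 0.2892 (28.92%);  cumulative: 0.3735, 0.7108, 1


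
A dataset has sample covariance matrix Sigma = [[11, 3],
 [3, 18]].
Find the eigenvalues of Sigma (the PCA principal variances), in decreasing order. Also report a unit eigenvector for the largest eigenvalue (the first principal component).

Step 1 — characteristic polynomial of 2×2 Sigma:
  det(Sigma - λI) = λ² - trace · λ + det = 0.
  trace = 11 + 18 = 29, det = 11·18 - (3)² = 189.
Step 2 — discriminant:
  Δ = trace² - 4·det = 841 - 756 = 85.
Step 3 — eigenvalues:
  λ = (trace ± √Δ)/2 = (29 ± 9.2195)/2,
  λ_1 = 19.1098,  λ_2 = 9.8902.

Step 4 — unit eigenvector for λ_1: solve (Sigma - λ_1 I)v = 0. First row:
  (11 - 19.1098)·v_x + (3)·v_y = 0, i.e. (-8.1098)·v_x + (3)·v_y = 0,
  so v ∝ (b, λ_1 - a) = (3, 8.1098) = u.
  ||u|| = √((3)² + (8.1098)²) = √(74.7684) ≈ 8.6469,
  v_1 = u/||u|| ≈ (0.3469, 0.9379) (||v_1|| = 1).

λ_1 = 19.1098,  λ_2 = 9.8902;  v_1 ≈ (0.3469, 0.9379)


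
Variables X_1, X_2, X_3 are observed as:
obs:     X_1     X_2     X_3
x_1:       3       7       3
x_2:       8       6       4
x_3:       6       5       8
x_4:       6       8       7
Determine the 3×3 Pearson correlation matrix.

Step 1 — column means:
  mean(X_1) = (3 + 8 + 6 + 6) / 4 = 23/4 = 5.75
  mean(X_2) = (7 + 6 + 5 + 8) / 4 = 26/4 = 6.5
  mean(X_3) = (3 + 4 + 8 + 7) / 4 = 22/4 = 5.5

Step 2 — sample variances and covariances s[i,j] = (1/(n-1)) · Σ_k (x_{k,i} - mean_i) · (x_{k,j} - mean_j), with n-1 = 3:
  s[X_1,X_1] = ((-2.75)·(-2.75) + (2.25)·(2.25) + (0.25)·(0.25) + (0.25)·(0.25)) / 3 = 12.75/3 = 4.25
  s[X_1,X_2] = ((-2.75)·(0.5) + (2.25)·(-0.5) + (0.25)·(-1.5) + (0.25)·(1.5)) / 3 = -2.5/3 = -0.8333
  s[X_1,X_3] = ((-2.75)·(-2.5) + (2.25)·(-1.5) + (0.25)·(2.5) + (0.25)·(1.5)) / 3 = 4.5/3 = 1.5
  s[X_2,X_2] = ((0.5)·(0.5) + (-0.5)·(-0.5) + (-1.5)·(-1.5) + (1.5)·(1.5)) / 3 = 5/3 = 1.6667
  s[X_2,X_3] = ((0.5)·(-2.5) + (-0.5)·(-1.5) + (-1.5)·(2.5) + (1.5)·(1.5)) / 3 = -2/3 = -0.6667
  s[X_3,X_3] = ((-2.5)·(-2.5) + (-1.5)·(-1.5) + (2.5)·(2.5) + (1.5)·(1.5)) / 3 = 17/3 = 5.6667
  Sample standard deviations s_i = √(s[i,i]):
  s(X_1) = √(4.25) = 2.0616
  s(X_2) = √(1.6667) = 1.291
  s(X_3) = √(5.6667) = 2.3805

Step 3 — r_{ij} = s_{ij} / (s_i · s_j):
  r[X_1,X_1] = 1 (diagonal).
  r[X_1,X_2] = -0.8333 / (2.0616 · 1.291) = -0.8333 / 2.6615 = -0.3131
  r[X_1,X_3] = 1.5 / (2.0616 · 2.3805) = 1.5 / 4.9075 = 0.3057
  r[X_2,X_2] = 1 (diagonal).
  r[X_2,X_3] = -0.6667 / (1.291 · 2.3805) = -0.6667 / 3.0732 = -0.2169
  r[X_3,X_3] = 1 (diagonal).

R is symmetric with unit diagonal. Assembling:

R = [[1, -0.3131, 0.3057],
 [-0.3131, 1, -0.2169],
 [0.3057, -0.2169, 1]]


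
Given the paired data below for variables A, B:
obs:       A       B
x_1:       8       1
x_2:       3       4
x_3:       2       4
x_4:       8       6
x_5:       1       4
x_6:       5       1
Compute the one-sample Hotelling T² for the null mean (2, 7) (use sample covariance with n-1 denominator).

Step 1 — sample mean vector:
  mean(A) = (8 + 3 + 2 + 8 + 1 + 5) / 6 = 27/6 = 4.5
  mean(B) = (1 + 4 + 4 + 6 + 4 + 1) / 6 = 20/6 = 3.3333
  x̄ = (4.5, 3.3333),  deviation x̄ - mu_0 = (4.5, 3.3333) - (2, 7) = (2.5, -3.6667).

Step 2 — sample covariance matrix, S[i,j] = (1/(n-1)) · Σ_k (x_{k,i} - mean_i) · (x_{k,j} - mean_j), divisor n-1 = 5:
  S[A,A] = ((3.5)·(3.5) + (-1.5)·(-1.5) + (-2.5)·(-2.5) + (3.5)·(3.5) + (-3.5)·(-3.5) + (0.5)·(0.5)) / 5 = 45.5/5 = 9.1
  S[A,B] = ((3.5)·(-2.3333) + (-1.5)·(0.6667) + (-2.5)·(0.6667) + (3.5)·(2.6667) + (-3.5)·(0.6667) + (0.5)·(-2.3333)) / 5 = -5/5 = -1
  S[B,B] = ((-2.3333)·(-2.3333) + (0.6667)·(0.6667) + (0.6667)·(0.6667) + (2.6667)·(2.6667) + (0.6667)·(0.6667) + (-2.3333)·(-2.3333)) / 5 = 19.3333/5 = 3.8667
  S = [[9.1, -1],
 [-1, 3.8667]].

Step 3 — invert S. det(S) = 9.1·3.8667 - (-1)² = 34.1867.
  S^{-1} = (1/det) · [[d, -b], [-b, a]] = [[0.1131, 0.0293],
 [0.0293, 0.2662]].

Step 4 — quadratic form (x̄ - mu_0)^T · S^{-1} · (x̄ - mu_0):
  S^{-1} · (x̄ - mu_0) = (0.1755, -0.9029),
  (x̄ - mu_0)^T · [...] = (2.5)·(0.1755) + (-3.6667)·(-0.9029) = 3.7493.

Step 5 — scale by n: T² = 6 · 3.7493 = 22.4961.

T² ≈ 22.4961


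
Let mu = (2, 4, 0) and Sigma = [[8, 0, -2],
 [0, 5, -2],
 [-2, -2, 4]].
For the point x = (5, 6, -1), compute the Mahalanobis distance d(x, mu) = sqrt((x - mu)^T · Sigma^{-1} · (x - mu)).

Step 1 — centre the observation: (x - mu) = (3, 2, -1).

Step 2 — invert Sigma (cofactor / det for 3×3, or solve directly):
  Sigma^{-1} = [[0.1481, 0.037, 0.0926],
 [0.037, 0.2593, 0.1481],
 [0.0926, 0.1481, 0.3704]].

Step 3 — form the quadratic (x - mu)^T · Sigma^{-1} · (x - mu):
  Sigma^{-1} · (x - mu) = (0.4259, 0.4815, 0.2037).
  (x - mu)^T · [Sigma^{-1} · (x - mu)] = (3)·(0.4259) + (2)·(0.4815) + (-1)·(0.2037) = 2.037.

Step 4 — take square root: d = √(2.037) ≈ 1.4272.

d(x, mu) = √(2.037) ≈ 1.4272


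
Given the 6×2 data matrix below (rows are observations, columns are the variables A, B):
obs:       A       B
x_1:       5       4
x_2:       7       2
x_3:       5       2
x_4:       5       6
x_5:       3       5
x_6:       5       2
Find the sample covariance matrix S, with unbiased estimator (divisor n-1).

Step 1 — column means:
  mean(A) = (5 + 7 + 5 + 5 + 3 + 5) / 6 = 30/6 = 5
  mean(B) = (4 + 2 + 2 + 6 + 5 + 2) / 6 = 21/6 = 3.5

Step 2 — sample covariance S[i,j] = (1/(n-1)) · Σ_k (x_{k,i} - mean_i) · (x_{k,j} - mean_j), with n-1 = 5.
  S[A,A] = ((0)·(0) + (2)·(2) + (0)·(0) + (0)·(0) + (-2)·(-2) + (0)·(0)) / 5 = 8/5 = 1.6
  S[A,B] = ((0)·(0.5) + (2)·(-1.5) + (0)·(-1.5) + (0)·(2.5) + (-2)·(1.5) + (0)·(-1.5)) / 5 = -6/5 = -1.2
  S[B,B] = ((0.5)·(0.5) + (-1.5)·(-1.5) + (-1.5)·(-1.5) + (2.5)·(2.5) + (1.5)·(1.5) + (-1.5)·(-1.5)) / 5 = 15.5/5 = 3.1

S is symmetric (S[j,i] = S[i,j]). Assembling:

S = [[1.6, -1.2],
 [-1.2, 3.1]]


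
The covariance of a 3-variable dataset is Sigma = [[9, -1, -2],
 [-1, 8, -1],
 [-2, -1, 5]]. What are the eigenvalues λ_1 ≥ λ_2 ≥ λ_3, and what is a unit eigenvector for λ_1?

Step 1 — characteristic polynomial p(λ) = det(λI - Sigma) = λ³ - tr·λ² + c_1·λ - det, where tr = trace, c_1 = sum of the principal 2×2 minors, det = det(Sigma):
  tr = 9 + 8 + 5 = 22,
  c_1 = (9·8 - (-1)²) + (9·5 - (-2)²) + (8·5 - (-1)²) = 71 + 41 + 39 = 151,
  det = 9·(8·5 - (-1)²) - (-1)·((-1)·5 - (-1)·(-2)) + (-2)·((-1)·(-1) - 8·(-2)) = 9·(39) - (-1)·(-7) + (-2)·(17) = 310.
  So p(λ) = λ³ - 22λ² + 151λ - 310.
Step 2 — look for an integer root (rational root theorem: any rational root is an integer divisor of 310). Testing λ = 10:
  p(10) = 1000 - 2200 + 1510 - 310 = 0  ✓
  Dividing out (λ - 10): p(λ) = (λ - 10)(λ² - 12λ + 31).
Step 3 — remaining eigenvalues from the quadratic λ² - 12λ + 31 = 0:
  Δ = 12² - 4·31 = 144 - 124 = 20,  λ = (12 ± √20)/2 = (12 ± 4.4721)/2 ≈ 8.2361 or 3.7639.
  Sorted: λ_1 = 10,  λ_2 = 8.2361,  λ_3 = 3.7639  (check: sum = 22 = tr ✓).

Step 4 — unit eigenvector for λ_1 = 10: v spans the null space of (Sigma - λ_1 I), whose rows are
  r_1 = (-1, -1, -2),  r_2 = (-1, -2, -1),  r_3 = (-2, -1, -5).
  v is orthogonal to every row, so take v ∝ r_1 × r_2 = ((-1)·(-1) - (-2)·(-2), (-2)·(-1) - (-1)·(-1), (-1)·(-2) - (-1)·(-1)) = (-3, 1, 1).
  Rescale (multiply by -1 so the first nonzero entry is positive): u = (3, -1, -1).
  ||u|| = √((3)² + (-1)² + (-1)²) = √(11) ≈ 3.3166,  v_1 = u/||u|| ≈ (0.9045, -0.3015, -0.3015) (||v_1|| = 1).

λ_1 = 10,  λ_2 = 8.2361,  λ_3 = 3.7639;  v_1 ≈ (0.9045, -0.3015, -0.3015)
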